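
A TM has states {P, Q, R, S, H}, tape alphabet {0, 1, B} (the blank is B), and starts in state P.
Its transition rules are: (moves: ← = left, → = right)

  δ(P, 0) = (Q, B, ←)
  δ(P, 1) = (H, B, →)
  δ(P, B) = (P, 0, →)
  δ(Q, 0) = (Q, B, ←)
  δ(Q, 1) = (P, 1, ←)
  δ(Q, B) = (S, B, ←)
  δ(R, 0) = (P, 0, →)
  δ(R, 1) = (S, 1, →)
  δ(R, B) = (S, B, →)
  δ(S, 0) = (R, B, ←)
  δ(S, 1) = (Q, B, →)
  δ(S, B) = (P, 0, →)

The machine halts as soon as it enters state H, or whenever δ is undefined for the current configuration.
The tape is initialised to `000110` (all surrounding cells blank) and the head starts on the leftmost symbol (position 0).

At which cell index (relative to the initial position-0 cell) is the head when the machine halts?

state=P head=0 tape=BBBBBB[0]00110   (P,0)→(Q,B,←)
state=Q head=-1 tape=BBBBB[B]B00110   (Q,B)→(S,B,←)
state=S head=-2 tape=BBBB[B]BB00110   (S,B)→(P,0,→)
state=P head=-1 tape=BBBB0[B]B00110   (P,B)→(P,0,→)
state=P head=0 tape=BBBB00[B]00110   (P,B)→(P,0,→)
state=P head=1 tape=BBBB000[0]0110   (P,0)→(Q,B,←)
state=Q head=0 tape=BBBB00[0]B0110   (Q,0)→(Q,B,←)
state=Q head=-1 tape=BBBB0[0]BB0110   (Q,0)→(Q,B,←)
state=Q head=-2 tape=BBBB[0]BBB0110   (Q,0)→(Q,B,←)
state=Q head=-3 tape=BBB[B]BBBB0110   (Q,B)→(S,B,←)
state=S head=-4 tape=BB[B]BBBBB0110   (S,B)→(P,0,→)
state=P head=-3 tape=BB0[B]BBBB0110   (P,B)→(P,0,→)
state=P head=-2 tape=BB00[B]BBB0110   (P,B)→(P,0,→)
state=P head=-1 tape=BB000[B]BB0110   (P,B)→(P,0,→)
state=P head=0 tape=BB0000[B]B0110   (P,B)→(P,0,→)
state=P head=1 tape=BB00000[B]0110   (P,B)→(P,0,→)
state=P head=2 tape=BB000000[0]110   (P,0)→(Q,B,←)
state=Q head=1 tape=BB00000[0]B110   (Q,0)→(Q,B,←)
state=Q head=0 tape=BB0000[0]BB110   (Q,0)→(Q,B,←)
state=Q head=-1 tape=BB000[0]BBB110   (Q,0)→(Q,B,←)
state=Q head=-2 tape=BB00[0]BBBB110   (Q,0)→(Q,B,←)
state=Q head=-3 tape=BB0[0]BBBBB110   (Q,0)→(Q,B,←)
state=Q head=-4 tape=BB[0]BBBBBB110   (Q,0)→(Q,B,←)
state=Q head=-5 tape=B[B]BBBBBBB110   (Q,B)→(S,B,←)
state=S head=-6 tape=[B]BBBBBBBB110   (S,B)→(P,0,→)
state=P head=-5 tape=0[B]BBBBBBB110   (P,B)→(P,0,→)
state=P head=-4 tape=00[B]BBBBBB110   (P,B)→(P,0,→)
state=P head=-3 tape=000[B]BBBBB110   (P,B)→(P,0,→)
state=P head=-2 tape=0000[B]BBBB110   (P,B)→(P,0,→)
state=P head=-1 tape=00000[B]BBB110   (P,B)→(P,0,→)
state=P head=0 tape=000000[B]BB110   (P,B)→(P,0,→)
state=P head=1 tape=0000000[B]B110   (P,B)→(P,0,→)
state=P head=2 tape=00000000[B]110   (P,B)→(P,0,→)
state=P head=3 tape=000000000[1]10   (P,1)→(H,B,→)
state=H head=4 tape=000000000B[1]0
At halt the head is at cell 4.

4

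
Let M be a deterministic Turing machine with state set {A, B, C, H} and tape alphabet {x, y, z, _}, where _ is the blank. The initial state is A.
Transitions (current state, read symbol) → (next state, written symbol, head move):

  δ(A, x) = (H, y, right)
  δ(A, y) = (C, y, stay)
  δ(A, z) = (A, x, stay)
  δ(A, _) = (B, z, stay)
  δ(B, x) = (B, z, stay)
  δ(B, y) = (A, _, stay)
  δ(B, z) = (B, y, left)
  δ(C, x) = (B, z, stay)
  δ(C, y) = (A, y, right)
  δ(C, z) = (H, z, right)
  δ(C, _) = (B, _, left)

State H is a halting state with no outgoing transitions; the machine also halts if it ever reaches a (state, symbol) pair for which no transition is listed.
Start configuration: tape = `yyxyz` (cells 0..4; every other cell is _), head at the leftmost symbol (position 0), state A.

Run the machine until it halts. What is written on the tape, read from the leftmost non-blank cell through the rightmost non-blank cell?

state=A head=0 tape=[y]yxyz   (A,y)→(C,y,stay)
state=C head=0 tape=[y]yxyz   (C,y)→(A,y,right)
state=A head=1 tape=y[y]xyz   (A,y)→(C,y,stay)
state=C head=1 tape=y[y]xyz   (C,y)→(A,y,right)
state=A head=2 tape=yy[x]yz   (A,x)→(H,y,right)
state=H head=3 tape=yyy[y]z
The non-blank tape span at halt is yyyyz.

yyyyz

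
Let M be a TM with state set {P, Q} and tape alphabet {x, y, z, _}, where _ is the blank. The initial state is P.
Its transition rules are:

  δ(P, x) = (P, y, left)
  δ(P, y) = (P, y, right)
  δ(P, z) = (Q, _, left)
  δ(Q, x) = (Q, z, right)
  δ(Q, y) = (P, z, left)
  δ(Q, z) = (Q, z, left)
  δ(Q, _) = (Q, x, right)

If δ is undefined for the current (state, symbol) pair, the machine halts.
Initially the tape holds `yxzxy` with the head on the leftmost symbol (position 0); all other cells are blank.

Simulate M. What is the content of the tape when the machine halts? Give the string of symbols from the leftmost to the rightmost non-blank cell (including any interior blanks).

state=P head=0 tape=_[y]xzxy   (P,y)→(P,y,right)
state=P head=1 tape=_y[x]zxy   (P,x)→(P,y,left)
state=P head=0 tape=_[y]yzxy   (P,y)→(P,y,right)
state=P head=1 tape=_y[y]zxy   (P,y)→(P,y,right)
state=P head=2 tape=_yy[z]xy   (P,z)→(Q,_,left)
state=Q head=1 tape=_y[y]_xy   (Q,y)→(P,z,left)
state=P head=0 tape=_[y]z_xy   (P,y)→(P,y,right)
state=P head=1 tape=_y[z]_xy   (P,z)→(Q,_,left)
state=Q head=0 tape=_[y]__xy   (Q,y)→(P,z,left)
state=P head=-1 tape=[_]z__xy
The non-blank tape span at halt is z__xy.

z__xy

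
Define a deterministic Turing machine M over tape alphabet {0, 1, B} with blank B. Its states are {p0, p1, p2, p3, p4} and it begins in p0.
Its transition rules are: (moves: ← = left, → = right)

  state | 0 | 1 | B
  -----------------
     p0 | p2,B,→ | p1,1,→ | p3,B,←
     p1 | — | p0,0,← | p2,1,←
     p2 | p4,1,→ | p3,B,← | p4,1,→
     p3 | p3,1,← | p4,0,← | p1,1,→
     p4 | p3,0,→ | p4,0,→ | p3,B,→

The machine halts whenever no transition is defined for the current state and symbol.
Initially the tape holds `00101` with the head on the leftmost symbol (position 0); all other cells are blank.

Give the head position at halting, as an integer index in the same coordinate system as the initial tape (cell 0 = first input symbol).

1

p0 | [0]0101   read 0 → write B, move →, go to p2
p2 | B[0]101   read 0 → write 1, move →, go to p4
p4 | B1[1]01   read 1 → write 0, move →, go to p4
p4 | B10[0]1   read 0 → write 0, move →, go to p3
p3 | B100[1]   read 1 → write 0, move ←, go to p4
p4 | B10[0]0   read 0 → write 0, move →, go to p3
p3 | B100[0]   read 0 → write 1, move ←, go to p3
p3 | B10[0]1   read 0 → write 1, move ←, go to p3
p3 | B1[0]11   read 0 → write 1, move ←, go to p3
p3 | B[1]111   read 1 → write 0, move ←, go to p4
p4 | [B]0111   read B → write B, move →, go to p3
p3 | B[0]111   read 0 → write 1, move ←, go to p3
p3 | [B]1111   read B → write 1, move →, go to p1
p1 | 1[1]111   read 1 → write 0, move ←, go to p0
p0 | [1]0111   read 1 → write 1, move →, go to p1
p1 | 1[0]111
At halt the head is at cell 1.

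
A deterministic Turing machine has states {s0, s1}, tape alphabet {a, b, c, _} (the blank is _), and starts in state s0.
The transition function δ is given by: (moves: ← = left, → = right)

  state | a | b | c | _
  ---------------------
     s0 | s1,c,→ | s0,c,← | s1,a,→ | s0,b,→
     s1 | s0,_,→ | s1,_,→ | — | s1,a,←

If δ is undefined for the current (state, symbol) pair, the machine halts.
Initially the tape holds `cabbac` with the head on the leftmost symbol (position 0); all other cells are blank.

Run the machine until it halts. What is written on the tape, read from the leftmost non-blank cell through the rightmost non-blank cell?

s0 | [c]abbac__   read c → write a, move →, go to s1
s1 | a[a]bbac__   read a → write _, move →, go to s0
s0 | a_[b]bac__   read b → write c, move ←, go to s0
s0 | a[_]cbac__   read _ → write b, move →, go to s0
s0 | ab[c]bac__   read c → write a, move →, go to s1
s1 | aba[b]ac__   read b → write _, move →, go to s1
s1 | aba_[a]c__   read a → write _, move →, go to s0
s0 | aba__[c]__   read c → write a, move →, go to s1
s1 | aba__a[_]_   read _ → write a, move ←, go to s1
s1 | aba__[a]a_   read a → write _, move →, go to s0
s0 | aba___[a]_   read a → write c, move →, go to s1
s1 | aba___c[_]   read _ → write a, move ←, go to s1
s1 | aba___[c]a
The non-blank tape span at halt is aba___ca.

aba___ca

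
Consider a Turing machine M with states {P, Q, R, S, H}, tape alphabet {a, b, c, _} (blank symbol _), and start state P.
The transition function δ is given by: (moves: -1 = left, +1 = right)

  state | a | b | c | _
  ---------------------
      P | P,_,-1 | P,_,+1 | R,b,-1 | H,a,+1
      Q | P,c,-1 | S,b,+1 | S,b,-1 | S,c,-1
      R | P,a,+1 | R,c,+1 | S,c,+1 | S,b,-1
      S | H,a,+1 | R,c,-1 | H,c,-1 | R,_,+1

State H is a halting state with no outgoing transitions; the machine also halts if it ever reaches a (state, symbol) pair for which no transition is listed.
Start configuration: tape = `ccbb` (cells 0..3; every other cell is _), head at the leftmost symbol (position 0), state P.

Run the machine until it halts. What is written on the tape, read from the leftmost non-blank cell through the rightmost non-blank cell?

state=P head=0 tape=__[c]cbb   (P,c)→(R,b,-1)
state=R head=-1 tape=_[_]bcbb   (R,_)→(S,b,-1)
state=S head=-2 tape=[_]bbcbb   (S,_)→(R,_,+1)
state=R head=-1 tape=_[b]bcbb   (R,b)→(R,c,+1)
state=R head=0 tape=_c[b]cbb   (R,b)→(R,c,+1)
state=R head=1 tape=_cc[c]bb   (R,c)→(S,c,+1)
state=S head=2 tape=_ccc[b]b   (S,b)→(R,c,-1)
state=R head=1 tape=_cc[c]cb   (R,c)→(S,c,+1)
state=S head=2 tape=_ccc[c]b   (S,c)→(H,c,-1)
state=H head=1 tape=_cc[c]cb
The non-blank tape span at halt is ccccb.

ccccb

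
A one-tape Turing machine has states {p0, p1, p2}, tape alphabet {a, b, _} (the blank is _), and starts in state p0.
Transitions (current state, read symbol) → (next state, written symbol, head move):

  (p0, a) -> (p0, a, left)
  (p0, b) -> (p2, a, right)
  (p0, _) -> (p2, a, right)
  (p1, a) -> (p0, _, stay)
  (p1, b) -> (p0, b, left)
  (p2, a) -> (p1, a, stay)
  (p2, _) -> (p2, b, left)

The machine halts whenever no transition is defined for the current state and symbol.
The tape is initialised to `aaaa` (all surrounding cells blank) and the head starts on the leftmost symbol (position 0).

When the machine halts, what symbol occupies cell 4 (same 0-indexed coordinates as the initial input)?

state=p0 head=0 tape=_[a]aaa_   (p0,a)→(p0,a,left)
state=p0 head=-1 tape=[_]aaaa_   (p0,_)→(p2,a,right)
state=p2 head=0 tape=a[a]aaa_   (p2,a)→(p1,a,stay)
state=p1 head=0 tape=a[a]aaa_   (p1,a)→(p0,_,stay)
state=p0 head=0 tape=a[_]aaa_   (p0,_)→(p2,a,right)
state=p2 head=1 tape=aa[a]aa_   (p2,a)→(p1,a,stay)
state=p1 head=1 tape=aa[a]aa_   (p1,a)→(p0,_,stay)
state=p0 head=1 tape=aa[_]aa_   (p0,_)→(p2,a,right)
state=p2 head=2 tape=aaa[a]a_   (p2,a)→(p1,a,stay)
state=p1 head=2 tape=aaa[a]a_   (p1,a)→(p0,_,stay)
state=p0 head=2 tape=aaa[_]a_   (p0,_)→(p2,a,right)
state=p2 head=3 tape=aaaa[a]_   (p2,a)→(p1,a,stay)
state=p1 head=3 tape=aaaa[a]_   (p1,a)→(p0,_,stay)
state=p0 head=3 tape=aaaa[_]_   (p0,_)→(p2,a,right)
state=p2 head=4 tape=aaaaa[_]   (p2,_)→(p2,b,left)
state=p2 head=3 tape=aaaa[a]b   (p2,a)→(p1,a,stay)
state=p1 head=3 tape=aaaa[a]b   (p1,a)→(p0,_,stay)
state=p0 head=3 tape=aaaa[_]b   (p0,_)→(p2,a,right)
state=p2 head=4 tape=aaaaa[b]
Cell 4 holds b when M halts.

b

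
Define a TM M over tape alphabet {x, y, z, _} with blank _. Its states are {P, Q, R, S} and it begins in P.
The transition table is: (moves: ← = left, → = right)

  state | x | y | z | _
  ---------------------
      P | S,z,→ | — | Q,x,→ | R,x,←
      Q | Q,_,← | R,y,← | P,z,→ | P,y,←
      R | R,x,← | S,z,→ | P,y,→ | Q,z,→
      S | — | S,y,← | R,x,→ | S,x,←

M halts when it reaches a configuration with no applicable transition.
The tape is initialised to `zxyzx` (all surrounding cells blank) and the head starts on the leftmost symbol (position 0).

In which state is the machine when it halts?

state=P head=0 tape=___[z]xyzx   (P,z)→(Q,x,→)
state=Q head=1 tape=___x[x]yzx   (Q,x)→(Q,_,←)
state=Q head=0 tape=___[x]_yzx   (Q,x)→(Q,_,←)
state=Q head=-1 tape=__[_]__yzx   (Q,_)→(P,y,←)
state=P head=-2 tape=_[_]y__yzx   (P,_)→(R,x,←)
state=R head=-3 tape=[_]xy__yzx   (R,_)→(Q,z,→)
state=Q head=-2 tape=z[x]y__yzx   (Q,x)→(Q,_,←)
state=Q head=-3 tape=[z]_y__yzx   (Q,z)→(P,z,→)
state=P head=-2 tape=z[_]y__yzx   (P,_)→(R,x,←)
state=R head=-3 tape=[z]xy__yzx   (R,z)→(P,y,→)
state=P head=-2 tape=y[x]y__yzx   (P,x)→(S,z,→)
state=S head=-1 tape=yz[y]__yzx   (S,y)→(S,y,←)
state=S head=-2 tape=y[z]y__yzx   (S,z)→(R,x,→)
state=R head=-1 tape=yx[y]__yzx   (R,y)→(S,z,→)
state=S head=0 tape=yxz[_]_yzx   (S,_)→(S,x,←)
state=S head=-1 tape=yx[z]x_yzx   (S,z)→(R,x,→)
state=R head=0 tape=yxx[x]_yzx   (R,x)→(R,x,←)
state=R head=-1 tape=yx[x]x_yzx   (R,x)→(R,x,←)
state=R head=-2 tape=y[x]xx_yzx   (R,x)→(R,x,←)
state=R head=-3 tape=[y]xxx_yzx   (R,y)→(S,z,→)
state=S head=-2 tape=z[x]xx_yzx
No transition is defined for (S, x); M halts in state S.

S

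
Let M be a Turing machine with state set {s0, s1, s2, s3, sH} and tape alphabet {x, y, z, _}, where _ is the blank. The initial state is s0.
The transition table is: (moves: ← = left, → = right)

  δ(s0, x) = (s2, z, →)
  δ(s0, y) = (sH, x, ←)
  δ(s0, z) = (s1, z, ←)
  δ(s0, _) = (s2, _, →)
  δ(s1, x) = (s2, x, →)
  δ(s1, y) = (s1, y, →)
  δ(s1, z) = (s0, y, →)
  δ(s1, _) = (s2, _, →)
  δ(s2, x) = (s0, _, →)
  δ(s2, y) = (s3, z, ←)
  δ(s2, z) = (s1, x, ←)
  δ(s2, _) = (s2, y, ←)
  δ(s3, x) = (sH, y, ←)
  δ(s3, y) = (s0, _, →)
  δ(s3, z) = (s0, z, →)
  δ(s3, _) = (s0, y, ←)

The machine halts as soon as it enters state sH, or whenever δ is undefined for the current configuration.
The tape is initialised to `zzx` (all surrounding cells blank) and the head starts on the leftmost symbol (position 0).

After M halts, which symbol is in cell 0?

_

s0 | _[z]zx_   read z → write z, move ←, go to s1
s1 | [_]zzx_   read _ → write _, move →, go to s2
s2 | _[z]zx_   read z → write x, move ←, go to s1
s1 | [_]xzx_   read _ → write _, move →, go to s2
s2 | _[x]zx_   read x → write _, move →, go to s0
s0 | __[z]x_   read z → write z, move ←, go to s1
s1 | _[_]zx_   read _ → write _, move →, go to s2
s2 | __[z]x_   read z → write x, move ←, go to s1
s1 | _[_]xx_   read _ → write _, move →, go to s2
s2 | __[x]x_   read x → write _, move →, go to s0
s0 | ___[x]_   read x → write z, move →, go to s2
s2 | ___z[_]   read _ → write y, move ←, go to s2
s2 | ___[z]y   read z → write x, move ←, go to s1
s1 | __[_]xy   read _ → write _, move →, go to s2
s2 | ___[x]y   read x → write _, move →, go to s0
s0 | ____[y]   read y → write x, move ←, go to sH
sH | ___[_]x
Cell 0 holds _ when M halts.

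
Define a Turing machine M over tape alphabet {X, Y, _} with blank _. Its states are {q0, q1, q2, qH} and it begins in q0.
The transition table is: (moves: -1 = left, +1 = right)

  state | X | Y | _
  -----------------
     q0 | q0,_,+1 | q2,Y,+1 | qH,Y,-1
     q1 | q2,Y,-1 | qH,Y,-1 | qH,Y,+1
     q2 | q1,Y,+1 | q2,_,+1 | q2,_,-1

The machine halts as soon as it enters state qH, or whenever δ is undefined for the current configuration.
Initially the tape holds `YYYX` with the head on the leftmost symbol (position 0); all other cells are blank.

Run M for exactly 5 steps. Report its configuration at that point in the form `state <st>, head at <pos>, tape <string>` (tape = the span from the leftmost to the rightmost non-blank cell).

state=q0 head=0 tape=[Y]YYX__   (q0,Y)→(q2,Y,+1)
state=q2 head=1 tape=Y[Y]YX__   (q2,Y)→(q2,_,+1)
state=q2 head=2 tape=Y_[Y]X__   (q2,Y)→(q2,_,+1)
state=q2 head=3 tape=Y__[X]__   (q2,X)→(q1,Y,+1)
state=q1 head=4 tape=Y__Y[_]_   (q1,_)→(qH,Y,+1)
state=qH head=5 tape=Y__YY[_]
After 5 steps: state qH, head at 5, tape Y__YY.

state qH, head at 5, tape Y__YY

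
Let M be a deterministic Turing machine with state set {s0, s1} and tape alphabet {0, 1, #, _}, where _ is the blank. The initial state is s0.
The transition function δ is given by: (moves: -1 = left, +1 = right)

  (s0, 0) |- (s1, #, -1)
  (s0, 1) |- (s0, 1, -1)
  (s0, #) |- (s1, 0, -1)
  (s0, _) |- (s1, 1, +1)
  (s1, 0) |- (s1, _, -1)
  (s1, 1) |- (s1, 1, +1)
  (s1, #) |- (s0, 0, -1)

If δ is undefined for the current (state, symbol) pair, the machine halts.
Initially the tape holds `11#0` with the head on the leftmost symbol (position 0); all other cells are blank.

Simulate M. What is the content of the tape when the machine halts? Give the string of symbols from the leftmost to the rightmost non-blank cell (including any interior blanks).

1111_0

state=s0 head=0 tape=__[1]1#0   (s0,1)→(s0,1,-1)
state=s0 head=-1 tape=_[_]11#0   (s0,_)→(s1,1,+1)
state=s1 head=0 tape=_1[1]1#0   (s1,1)→(s1,1,+1)
state=s1 head=1 tape=_11[1]#0   (s1,1)→(s1,1,+1)
state=s1 head=2 tape=_111[#]0   (s1,#)→(s0,0,-1)
state=s0 head=1 tape=_11[1]00   (s0,1)→(s0,1,-1)
state=s0 head=0 tape=_1[1]100   (s0,1)→(s0,1,-1)
state=s0 head=-1 tape=_[1]1100   (s0,1)→(s0,1,-1)
state=s0 head=-2 tape=[_]11100   (s0,_)→(s1,1,+1)
state=s1 head=-1 tape=1[1]1100   (s1,1)→(s1,1,+1)
state=s1 head=0 tape=11[1]100   (s1,1)→(s1,1,+1)
state=s1 head=1 tape=111[1]00   (s1,1)→(s1,1,+1)
state=s1 head=2 tape=1111[0]0   (s1,0)→(s1,_,-1)
state=s1 head=1 tape=111[1]_0   (s1,1)→(s1,1,+1)
state=s1 head=2 tape=1111[_]0
The non-blank tape span at halt is 1111_0.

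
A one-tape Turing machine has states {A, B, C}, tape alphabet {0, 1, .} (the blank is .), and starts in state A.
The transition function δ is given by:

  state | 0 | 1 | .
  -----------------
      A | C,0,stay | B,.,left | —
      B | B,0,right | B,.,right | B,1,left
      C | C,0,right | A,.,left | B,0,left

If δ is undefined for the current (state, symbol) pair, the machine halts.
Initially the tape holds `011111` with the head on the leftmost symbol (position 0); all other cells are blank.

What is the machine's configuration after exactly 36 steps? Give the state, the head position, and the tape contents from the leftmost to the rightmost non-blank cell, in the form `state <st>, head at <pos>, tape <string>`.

state B, head at 8, tape 00

state=A head=0 tape=[0]11111...   (A,0)→(C,0,stay)
state=C head=0 tape=[0]11111...   (C,0)→(C,0,right)
state=C head=1 tape=0[1]1111...   (C,1)→(A,.,left)
state=A head=0 tape=[0].1111...   (A,0)→(C,0,stay)
state=C head=0 tape=[0].1111...   (C,0)→(C,0,right)
state=C head=1 tape=0[.]1111...   (C,.)→(B,0,left)
state=B head=0 tape=[0]01111...   (B,0)→(B,0,right)
state=B head=1 tape=0[0]1111...   (B,0)→(B,0,right)
state=B head=2 tape=00[1]111...   (B,1)→(B,.,right)
state=B head=3 tape=00.[1]11...   (B,1)→(B,.,right)
state=B head=4 tape=00..[1]1...   (B,1)→(B,.,right)
state=B head=5 tape=00...[1]...   (B,1)→(B,.,right)
state=B head=6 tape=00....[.]..   (B,.)→(B,1,left)
state=B head=5 tape=00...[.]1..   (B,.)→(B,1,left)
state=B head=4 tape=00..[.]11..   (B,.)→(B,1,left)
state=B head=3 tape=00.[.]111..   (B,.)→(B,1,left)
state=B head=2 tape=00[.]1111..   (B,.)→(B,1,left)
state=B head=1 tape=0[0]11111..   (B,0)→(B,0,right)
state=B head=2 tape=00[1]1111..   (B,1)→(B,.,right)
state=B head=3 tape=00.[1]111..   (B,1)→(B,.,right)
state=B head=4 tape=00..[1]11..   (B,1)→(B,.,right)
state=B head=5 tape=00...[1]1..   (B,1)→(B,.,right)
state=B head=6 tape=00....[1]..   (B,1)→(B,.,right)
state=B head=7 tape=00.....[.].   (B,.)→(B,1,left)
state=B head=6 tape=00....[.]1.   (B,.)→(B,1,left)
state=B head=5 tape=00...[.]11.   (B,.)→(B,1,left)
state=B head=4 tape=00..[.]111.   (B,.)→(B,1,left)
state=B head=3 tape=00.[.]1111.   (B,.)→(B,1,left)
state=B head=2 tape=00[.]11111.   (B,.)→(B,1,left)
state=B head=1 tape=0[0]111111.   (B,0)→(B,0,right)
state=B head=2 tape=00[1]11111.   (B,1)→(B,.,right)
state=B head=3 tape=00.[1]1111.   (B,1)→(B,.,right)
state=B head=4 tape=00..[1]111.   (B,1)→(B,.,right)
state=B head=5 tape=00...[1]11.   (B,1)→(B,.,right)
state=B head=6 tape=00....[1]1.   (B,1)→(B,.,right)
state=B head=7 tape=00.....[1].   (B,1)→(B,.,right)
state=B head=8 tape=00......[.]
After 36 steps: state B, head at 8, tape 00.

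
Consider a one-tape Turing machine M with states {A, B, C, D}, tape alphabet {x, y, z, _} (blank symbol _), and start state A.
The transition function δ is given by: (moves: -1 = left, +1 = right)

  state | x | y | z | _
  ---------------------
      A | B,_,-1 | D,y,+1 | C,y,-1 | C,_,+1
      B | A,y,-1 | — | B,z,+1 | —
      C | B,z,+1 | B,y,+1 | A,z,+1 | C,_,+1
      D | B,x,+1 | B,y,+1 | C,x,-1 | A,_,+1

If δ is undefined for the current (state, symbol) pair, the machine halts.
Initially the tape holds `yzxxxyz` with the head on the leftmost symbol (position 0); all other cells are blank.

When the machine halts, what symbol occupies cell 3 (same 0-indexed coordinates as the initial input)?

y

state=A head=0 tape=[y]zxxxyz   (A,y)→(D,y,+1)
state=D head=1 tape=y[z]xxxyz   (D,z)→(C,x,-1)
state=C head=0 tape=[y]xxxxyz   (C,y)→(B,y,+1)
state=B head=1 tape=y[x]xxxyz   (B,x)→(A,y,-1)
state=A head=0 tape=[y]yxxxyz   (A,y)→(D,y,+1)
state=D head=1 tape=y[y]xxxyz   (D,y)→(B,y,+1)
state=B head=2 tape=yy[x]xxyz   (B,x)→(A,y,-1)
state=A head=1 tape=y[y]yxxyz   (A,y)→(D,y,+1)
state=D head=2 tape=yy[y]xxyz   (D,y)→(B,y,+1)
state=B head=3 tape=yyy[x]xyz   (B,x)→(A,y,-1)
state=A head=2 tape=yy[y]yxyz   (A,y)→(D,y,+1)
state=D head=3 tape=yyy[y]xyz   (D,y)→(B,y,+1)
state=B head=4 tape=yyyy[x]yz   (B,x)→(A,y,-1)
state=A head=3 tape=yyy[y]yyz   (A,y)→(D,y,+1)
state=D head=4 tape=yyyy[y]yz   (D,y)→(B,y,+1)
state=B head=5 tape=yyyyy[y]z
Cell 3 holds y when M halts.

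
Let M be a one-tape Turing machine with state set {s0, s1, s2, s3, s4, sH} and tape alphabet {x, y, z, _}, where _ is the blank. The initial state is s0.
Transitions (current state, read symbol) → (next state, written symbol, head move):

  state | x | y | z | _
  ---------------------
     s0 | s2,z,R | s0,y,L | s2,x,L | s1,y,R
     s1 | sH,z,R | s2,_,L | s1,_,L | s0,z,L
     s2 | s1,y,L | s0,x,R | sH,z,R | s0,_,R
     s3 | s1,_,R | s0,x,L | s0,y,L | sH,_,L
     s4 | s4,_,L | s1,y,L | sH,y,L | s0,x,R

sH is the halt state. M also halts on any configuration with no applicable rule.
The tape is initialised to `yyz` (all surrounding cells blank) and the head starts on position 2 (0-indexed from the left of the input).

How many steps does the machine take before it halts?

16

s0 | yy[z]___   read z → write x, move L, go to s2
s2 | y[y]x___   read y → write x, move R, go to s0
s0 | yx[x]___   read x → write z, move R, go to s2
s2 | yxz[_]__   read _ → write _, move R, go to s0
s0 | yxz_[_]_   read _ → write y, move R, go to s1
s1 | yxz_y[_]   read _ → write z, move L, go to s0
s0 | yxz_[y]z   read y → write y, move L, go to s0
s0 | yxz[_]yz   read _ → write y, move R, go to s1
s1 | yxzy[y]z   read y → write _, move L, go to s2
s2 | yxz[y]_z   read y → write x, move R, go to s0
s0 | yxzx[_]z   read _ → write y, move R, go to s1
s1 | yxzxy[z]   read z → write _, move L, go to s1
s1 | yxzx[y]_   read y → write _, move L, go to s2
s2 | yxz[x]__   read x → write y, move L, go to s1
s1 | yx[z]y__   read z → write _, move L, go to s1
s1 | y[x]_y__   read x → write z, move R, go to sH
sH | yz[_]y__
M halts after 16 transitions.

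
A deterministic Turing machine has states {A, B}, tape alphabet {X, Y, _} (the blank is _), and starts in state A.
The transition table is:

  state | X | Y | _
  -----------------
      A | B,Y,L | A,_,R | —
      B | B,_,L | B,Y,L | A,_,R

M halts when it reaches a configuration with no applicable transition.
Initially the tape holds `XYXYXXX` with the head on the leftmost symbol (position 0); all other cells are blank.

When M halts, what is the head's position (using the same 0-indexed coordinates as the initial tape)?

7

state=A head=0 tape=_[X]YXYXXX_   (A,X)→(B,Y,L)
state=B head=-1 tape=[_]YYXYXXX_   (B,_)→(A,_,R)
state=A head=0 tape=_[Y]YXYXXX_   (A,Y)→(A,_,R)
state=A head=1 tape=__[Y]XYXXX_   (A,Y)→(A,_,R)
state=A head=2 tape=___[X]YXXX_   (A,X)→(B,Y,L)
state=B head=1 tape=__[_]YYXXX_   (B,_)→(A,_,R)
state=A head=2 tape=___[Y]YXXX_   (A,Y)→(A,_,R)
state=A head=3 tape=____[Y]XXX_   (A,Y)→(A,_,R)
state=A head=4 tape=_____[X]XX_   (A,X)→(B,Y,L)
state=B head=3 tape=____[_]YXX_   (B,_)→(A,_,R)
state=A head=4 tape=_____[Y]XX_   (A,Y)→(A,_,R)
state=A head=5 tape=______[X]X_   (A,X)→(B,Y,L)
state=B head=4 tape=_____[_]YX_   (B,_)→(A,_,R)
state=A head=5 tape=______[Y]X_   (A,Y)→(A,_,R)
state=A head=6 tape=_______[X]_   (A,X)→(B,Y,L)
state=B head=5 tape=______[_]Y_   (B,_)→(A,_,R)
state=A head=6 tape=_______[Y]_   (A,Y)→(A,_,R)
state=A head=7 tape=________[_]
At halt the head is at cell 7.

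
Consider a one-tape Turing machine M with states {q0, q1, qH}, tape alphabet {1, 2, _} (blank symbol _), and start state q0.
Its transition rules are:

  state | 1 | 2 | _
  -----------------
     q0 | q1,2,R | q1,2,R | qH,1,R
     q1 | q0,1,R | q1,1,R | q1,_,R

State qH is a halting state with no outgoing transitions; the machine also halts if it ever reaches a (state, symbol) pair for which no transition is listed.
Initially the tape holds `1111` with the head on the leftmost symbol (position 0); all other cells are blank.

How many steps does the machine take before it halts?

state=q0 head=0 tape=[1]111__   (q0,1)→(q1,2,R)
state=q1 head=1 tape=2[1]11__   (q1,1)→(q0,1,R)
state=q0 head=2 tape=21[1]1__   (q0,1)→(q1,2,R)
state=q1 head=3 tape=212[1]__   (q1,1)→(q0,1,R)
state=q0 head=4 tape=2121[_]_   (q0,_)→(qH,1,R)
state=qH head=5 tape=21211[_]
M halts after 5 transitions.

5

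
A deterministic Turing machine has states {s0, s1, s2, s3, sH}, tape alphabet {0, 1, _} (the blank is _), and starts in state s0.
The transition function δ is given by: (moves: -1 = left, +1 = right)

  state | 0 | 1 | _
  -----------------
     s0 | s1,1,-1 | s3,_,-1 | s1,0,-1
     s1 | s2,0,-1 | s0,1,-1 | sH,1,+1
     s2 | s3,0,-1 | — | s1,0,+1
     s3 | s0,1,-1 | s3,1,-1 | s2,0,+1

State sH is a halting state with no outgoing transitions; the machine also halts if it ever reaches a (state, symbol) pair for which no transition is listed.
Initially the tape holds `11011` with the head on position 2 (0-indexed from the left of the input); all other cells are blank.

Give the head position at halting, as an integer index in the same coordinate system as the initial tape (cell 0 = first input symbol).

s0 | _____11[0]11   read 0 → write 1, move -1, go to s1
s1 | _____1[1]111   read 1 → write 1, move -1, go to s0
s0 | _____[1]1111   read 1 → write _, move -1, go to s3
s3 | ____[_]_1111   read _ → write 0, move +1, go to s2
s2 | ____0[_]1111   read _ → write 0, move +1, go to s1
s1 | ____00[1]111   read 1 → write 1, move -1, go to s0
s0 | ____0[0]1111   read 0 → write 1, move -1, go to s1
s1 | ____[0]11111   read 0 → write 0, move -1, go to s2
s2 | ___[_]011111   read _ → write 0, move +1, go to s1
s1 | ___0[0]11111   read 0 → write 0, move -1, go to s2
s2 | ___[0]011111   read 0 → write 0, move -1, go to s3
s3 | __[_]0011111   read _ → write 0, move +1, go to s2
s2 | __0[0]011111   read 0 → write 0, move -1, go to s3
s3 | __[0]0011111   read 0 → write 1, move -1, go to s0
s0 | _[_]10011111   read _ → write 0, move -1, go to s1
s1 | [_]010011111   read _ → write 1, move +1, go to sH
sH | 1[0]10011111
At halt the head is at cell -4.

-4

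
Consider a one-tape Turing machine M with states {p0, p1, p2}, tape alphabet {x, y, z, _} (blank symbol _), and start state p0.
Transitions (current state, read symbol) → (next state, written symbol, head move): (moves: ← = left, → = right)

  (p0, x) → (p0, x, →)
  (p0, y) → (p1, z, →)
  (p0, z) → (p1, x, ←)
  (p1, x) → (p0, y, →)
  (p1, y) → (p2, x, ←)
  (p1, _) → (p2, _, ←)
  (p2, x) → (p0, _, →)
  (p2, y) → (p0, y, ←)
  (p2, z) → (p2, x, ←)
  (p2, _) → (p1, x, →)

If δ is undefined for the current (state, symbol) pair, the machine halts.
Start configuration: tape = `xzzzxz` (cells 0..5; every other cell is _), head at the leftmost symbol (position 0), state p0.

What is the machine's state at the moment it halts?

p0 | [x]zzzxz_   read x → write x, move →, go to p0
p0 | x[z]zzxz_   read z → write x, move ←, go to p1
p1 | [x]xzzxz_   read x → write y, move →, go to p0
p0 | y[x]zzxz_   read x → write x, move →, go to p0
p0 | yx[z]zxz_   read z → write x, move ←, go to p1
p1 | y[x]xzxz_   read x → write y, move →, go to p0
p0 | yy[x]zxz_   read x → write x, move →, go to p0
p0 | yyx[z]xz_   read z → write x, move ←, go to p1
p1 | yy[x]xxz_   read x → write y, move →, go to p0
p0 | yyy[x]xz_   read x → write x, move →, go to p0
p0 | yyyx[x]z_   read x → write x, move →, go to p0
p0 | yyyxx[z]_   read z → write x, move ←, go to p1
p1 | yyyx[x]x_   read x → write y, move →, go to p0
p0 | yyyxy[x]_   read x → write x, move →, go to p0
p0 | yyyxyx[_]
No transition is defined for (p0, _); M halts in state p0.

p0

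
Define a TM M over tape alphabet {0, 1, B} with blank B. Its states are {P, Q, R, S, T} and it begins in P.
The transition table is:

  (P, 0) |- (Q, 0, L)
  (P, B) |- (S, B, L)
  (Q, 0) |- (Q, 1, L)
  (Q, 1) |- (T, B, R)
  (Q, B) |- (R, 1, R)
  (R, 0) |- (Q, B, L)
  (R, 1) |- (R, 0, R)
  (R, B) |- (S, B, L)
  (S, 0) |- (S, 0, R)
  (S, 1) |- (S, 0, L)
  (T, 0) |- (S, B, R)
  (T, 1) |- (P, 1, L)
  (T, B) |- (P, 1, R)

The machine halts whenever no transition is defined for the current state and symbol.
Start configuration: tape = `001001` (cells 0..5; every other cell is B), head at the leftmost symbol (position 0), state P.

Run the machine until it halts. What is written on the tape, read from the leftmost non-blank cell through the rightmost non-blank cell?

state=P head=0 tape=B[0]01001   (P,0)→(Q,0,L)
state=Q head=-1 tape=[B]001001   (Q,B)→(R,1,R)
state=R head=0 tape=1[0]01001   (R,0)→(Q,B,L)
state=Q head=-1 tape=[1]B01001   (Q,1)→(T,B,R)
state=T head=0 tape=B[B]01001   (T,B)→(P,1,R)
state=P head=1 tape=B1[0]1001   (P,0)→(Q,0,L)
state=Q head=0 tape=B[1]01001   (Q,1)→(T,B,R)
state=T head=1 tape=BB[0]1001   (T,0)→(S,B,R)
state=S head=2 tape=BBB[1]001   (S,1)→(S,0,L)
state=S head=1 tape=BB[B]0001
The non-blank tape span at halt is 0001.

0001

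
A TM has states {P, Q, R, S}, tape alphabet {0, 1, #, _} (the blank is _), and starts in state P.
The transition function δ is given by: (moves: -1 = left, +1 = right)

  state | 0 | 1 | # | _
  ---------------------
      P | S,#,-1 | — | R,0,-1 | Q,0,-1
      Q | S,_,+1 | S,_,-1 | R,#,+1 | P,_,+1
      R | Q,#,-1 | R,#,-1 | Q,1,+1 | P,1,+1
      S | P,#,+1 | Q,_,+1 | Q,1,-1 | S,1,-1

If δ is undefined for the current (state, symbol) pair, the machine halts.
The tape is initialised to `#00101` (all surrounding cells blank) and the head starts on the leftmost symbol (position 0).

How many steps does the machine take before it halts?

P | _[#]00101__   read # → write 0, move -1, go to R
R | [_]000101__   read _ → write 1, move +1, go to P
P | 1[0]00101__   read 0 → write #, move -1, go to S
S | [1]#00101__   read 1 → write _, move +1, go to Q
Q | _[#]00101__   read # → write #, move +1, go to R
R | _#[0]0101__   read 0 → write #, move -1, go to Q
Q | _[#]#0101__   read # → write #, move +1, go to R
R | _#[#]0101__   read # → write 1, move +1, go to Q
Q | _#1[0]101__   read 0 → write _, move +1, go to S
S | _#1_[1]01__   read 1 → write _, move +1, go to Q
Q | _#1__[0]1__   read 0 → write _, move +1, go to S
S | _#1___[1]__   read 1 → write _, move +1, go to Q
Q | _#1____[_]_   read _ → write _, move +1, go to P
P | _#1_____[_]   read _ → write 0, move -1, go to Q
Q | _#1____[_]0   read _ → write _, move +1, go to P
P | _#1_____[0]   read 0 → write #, move -1, go to S
S | _#1____[_]#   read _ → write 1, move -1, go to S
S | _#1___[_]1#   read _ → write 1, move -1, go to S
S | _#1__[_]11#   read _ → write 1, move -1, go to S
S | _#1_[_]111#   read _ → write 1, move -1, go to S
S | _#1[_]1111#   read _ → write 1, move -1, go to S
S | _#[1]11111#   read 1 → write _, move +1, go to Q
Q | _#_[1]1111#   read 1 → write _, move -1, go to S
S | _#[_]_1111#   read _ → write 1, move -1, go to S
S | _[#]1_1111#   read # → write 1, move -1, go to Q
Q | [_]11_1111#   read _ → write _, move +1, go to P
P | _[1]1_1111#
M halts after 26 transitions.

26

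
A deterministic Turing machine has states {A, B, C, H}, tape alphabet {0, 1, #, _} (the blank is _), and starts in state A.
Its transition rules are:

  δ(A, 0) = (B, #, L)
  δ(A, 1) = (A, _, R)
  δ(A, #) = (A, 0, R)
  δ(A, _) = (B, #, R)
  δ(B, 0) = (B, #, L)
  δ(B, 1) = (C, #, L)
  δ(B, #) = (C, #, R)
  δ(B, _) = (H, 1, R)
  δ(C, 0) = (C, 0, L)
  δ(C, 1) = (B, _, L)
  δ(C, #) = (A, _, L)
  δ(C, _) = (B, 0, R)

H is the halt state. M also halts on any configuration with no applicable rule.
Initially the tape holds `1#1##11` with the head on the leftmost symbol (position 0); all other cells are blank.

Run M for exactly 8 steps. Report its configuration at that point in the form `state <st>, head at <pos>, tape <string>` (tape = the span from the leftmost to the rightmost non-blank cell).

state B, head at 8, tape 0_00__#

A | [1]#1##11__   read 1 → write _, move R, go to A
A | _[#]1##11__   read # → write 0, move R, go to A
A | _0[1]##11__   read 1 → write _, move R, go to A
A | _0_[#]#11__   read # → write 0, move R, go to A
A | _0_0[#]11__   read # → write 0, move R, go to A
A | _0_00[1]1__   read 1 → write _, move R, go to A
A | _0_00_[1]__   read 1 → write _, move R, go to A
A | _0_00__[_]_   read _ → write #, move R, go to B
B | _0_00__#[_]
After 8 steps: state B, head at 8, tape 0_00__#.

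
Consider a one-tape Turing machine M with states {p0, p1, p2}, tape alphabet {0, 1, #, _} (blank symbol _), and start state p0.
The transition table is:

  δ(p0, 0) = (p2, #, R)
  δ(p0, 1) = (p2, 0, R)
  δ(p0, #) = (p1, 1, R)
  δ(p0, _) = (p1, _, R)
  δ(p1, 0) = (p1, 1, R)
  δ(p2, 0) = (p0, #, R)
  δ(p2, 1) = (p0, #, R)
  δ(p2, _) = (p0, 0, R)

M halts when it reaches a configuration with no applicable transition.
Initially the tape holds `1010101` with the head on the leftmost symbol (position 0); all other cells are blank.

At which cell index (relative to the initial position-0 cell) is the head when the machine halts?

p0 | [1]010101___   read 1 → write 0, move R, go to p2
p2 | 0[0]10101___   read 0 → write #, move R, go to p0
p0 | 0#[1]0101___   read 1 → write 0, move R, go to p2
p2 | 0#0[0]101___   read 0 → write #, move R, go to p0
p0 | 0#0#[1]01___   read 1 → write 0, move R, go to p2
p2 | 0#0#0[0]1___   read 0 → write #, move R, go to p0
p0 | 0#0#0#[1]___   read 1 → write 0, move R, go to p2
p2 | 0#0#0#0[_]__   read _ → write 0, move R, go to p0
p0 | 0#0#0#00[_]_   read _ → write _, move R, go to p1
p1 | 0#0#0#00_[_]
At halt the head is at cell 9.

9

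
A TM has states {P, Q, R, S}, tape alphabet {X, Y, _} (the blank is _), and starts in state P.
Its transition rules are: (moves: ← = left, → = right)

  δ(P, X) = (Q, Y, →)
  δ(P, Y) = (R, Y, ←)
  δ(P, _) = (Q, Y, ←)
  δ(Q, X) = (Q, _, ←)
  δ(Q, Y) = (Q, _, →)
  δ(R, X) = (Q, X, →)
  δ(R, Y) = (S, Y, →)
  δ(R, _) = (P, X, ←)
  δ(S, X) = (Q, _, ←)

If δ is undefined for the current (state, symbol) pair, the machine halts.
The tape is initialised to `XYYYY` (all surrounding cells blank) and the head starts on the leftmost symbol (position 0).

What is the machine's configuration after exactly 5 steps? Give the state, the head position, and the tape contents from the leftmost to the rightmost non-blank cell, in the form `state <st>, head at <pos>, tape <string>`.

state Q, head at 5, tape Y

state=P head=0 tape=[X]YYYY_   (P,X)→(Q,Y,→)
state=Q head=1 tape=Y[Y]YYY_   (Q,Y)→(Q,_,→)
state=Q head=2 tape=Y_[Y]YY_   (Q,Y)→(Q,_,→)
state=Q head=3 tape=Y__[Y]Y_   (Q,Y)→(Q,_,→)
state=Q head=4 tape=Y___[Y]_   (Q,Y)→(Q,_,→)
state=Q head=5 tape=Y____[_]
After 5 steps: state Q, head at 5, tape Y.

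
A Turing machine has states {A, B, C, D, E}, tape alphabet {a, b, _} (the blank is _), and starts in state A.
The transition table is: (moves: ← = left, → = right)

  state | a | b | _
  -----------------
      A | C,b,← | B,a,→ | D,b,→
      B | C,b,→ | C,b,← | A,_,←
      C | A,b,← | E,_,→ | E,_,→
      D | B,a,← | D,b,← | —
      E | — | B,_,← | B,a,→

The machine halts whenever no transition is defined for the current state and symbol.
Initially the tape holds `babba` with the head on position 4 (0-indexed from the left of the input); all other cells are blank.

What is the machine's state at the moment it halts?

D

state=A head=4 tape=__babb[a]   (A,a)→(C,b,←)
state=C head=3 tape=__bab[b]b   (C,b)→(E,_,→)
state=E head=4 tape=__bab_[b]   (E,b)→(B,_,←)
state=B head=3 tape=__bab[_]_   (B,_)→(A,_,←)
state=A head=2 tape=__ba[b]__   (A,b)→(B,a,→)
state=B head=3 tape=__baa[_]_   (B,_)→(A,_,←)
state=A head=2 tape=__ba[a]__   (A,a)→(C,b,←)
state=C head=1 tape=__b[a]b__   (C,a)→(A,b,←)
state=A head=0 tape=__[b]bb__   (A,b)→(B,a,→)
state=B head=1 tape=__a[b]b__   (B,b)→(C,b,←)
state=C head=0 tape=__[a]bb__   (C,a)→(A,b,←)
state=A head=-1 tape=_[_]bbb__   (A,_)→(D,b,→)
state=D head=0 tape=_b[b]bb__   (D,b)→(D,b,←)
state=D head=-1 tape=_[b]bbb__   (D,b)→(D,b,←)
state=D head=-2 tape=[_]bbbb__
No transition is defined for (D, _); M halts in state D.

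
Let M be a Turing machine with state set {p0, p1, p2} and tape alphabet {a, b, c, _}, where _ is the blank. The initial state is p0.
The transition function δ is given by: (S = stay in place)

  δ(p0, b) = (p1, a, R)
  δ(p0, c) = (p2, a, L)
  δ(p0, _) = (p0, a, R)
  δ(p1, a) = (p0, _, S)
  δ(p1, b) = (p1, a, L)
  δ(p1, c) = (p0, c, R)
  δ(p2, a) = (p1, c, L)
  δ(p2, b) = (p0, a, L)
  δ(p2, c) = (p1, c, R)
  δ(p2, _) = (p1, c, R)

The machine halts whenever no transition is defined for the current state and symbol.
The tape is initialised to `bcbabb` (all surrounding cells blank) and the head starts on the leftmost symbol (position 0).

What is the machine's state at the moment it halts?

p0

p0 | [b]cbabb   read b → write a, move R, go to p1
p1 | a[c]babb   read c → write c, move R, go to p0
p0 | ac[b]abb   read b → write a, move R, go to p1
p1 | aca[a]bb   read a → write _, move S, go to p0
p0 | aca[_]bb   read _ → write a, move R, go to p0
p0 | acaa[b]b   read b → write a, move R, go to p1
p1 | acaaa[b]   read b → write a, move L, go to p1
p1 | acaa[a]a   read a → write _, move S, go to p0
p0 | acaa[_]a   read _ → write a, move R, go to p0
p0 | acaaa[a]
No transition is defined for (p0, a); M halts in state p0.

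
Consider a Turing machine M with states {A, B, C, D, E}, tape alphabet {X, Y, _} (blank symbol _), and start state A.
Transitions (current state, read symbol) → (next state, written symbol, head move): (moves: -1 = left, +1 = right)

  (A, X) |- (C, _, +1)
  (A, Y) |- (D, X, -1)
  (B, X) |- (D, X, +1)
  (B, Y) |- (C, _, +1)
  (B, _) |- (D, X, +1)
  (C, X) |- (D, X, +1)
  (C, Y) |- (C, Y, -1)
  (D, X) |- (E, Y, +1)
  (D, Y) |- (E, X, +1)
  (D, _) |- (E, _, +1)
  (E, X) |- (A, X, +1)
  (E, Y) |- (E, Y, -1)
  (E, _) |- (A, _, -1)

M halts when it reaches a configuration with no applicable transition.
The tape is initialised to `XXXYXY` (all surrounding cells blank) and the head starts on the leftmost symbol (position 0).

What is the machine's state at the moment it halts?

state=A head=0 tape=[X]XXYXY   (A,X)→(C,_,+1)
state=C head=1 tape=_[X]XYXY   (C,X)→(D,X,+1)
state=D head=2 tape=_X[X]YXY   (D,X)→(E,Y,+1)
state=E head=3 tape=_XY[Y]XY   (E,Y)→(E,Y,-1)
state=E head=2 tape=_X[Y]YXY   (E,Y)→(E,Y,-1)
state=E head=1 tape=_[X]YYXY   (E,X)→(A,X,+1)
state=A head=2 tape=_X[Y]YXY   (A,Y)→(D,X,-1)
state=D head=1 tape=_[X]XYXY   (D,X)→(E,Y,+1)
state=E head=2 tape=_Y[X]YXY   (E,X)→(A,X,+1)
state=A head=3 tape=_YX[Y]XY   (A,Y)→(D,X,-1)
state=D head=2 tape=_Y[X]XXY   (D,X)→(E,Y,+1)
state=E head=3 tape=_YY[X]XY   (E,X)→(A,X,+1)
state=A head=4 tape=_YYX[X]Y   (A,X)→(C,_,+1)
state=C head=5 tape=_YYX_[Y]   (C,Y)→(C,Y,-1)
state=C head=4 tape=_YYX[_]Y
No transition is defined for (C, _); M halts in state C.

C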